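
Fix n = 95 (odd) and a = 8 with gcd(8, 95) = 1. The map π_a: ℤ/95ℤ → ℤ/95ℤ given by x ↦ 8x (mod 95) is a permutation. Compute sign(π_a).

Trace 49: π^k(49) = [49, 12, 1, 8, 64, 37, 11] for k=0..6.
Cycle type of π: 12×6 + 6×3 + 4 + 1; total 11 cycles.
11 cycles on 95: each ℓ→(−1)^(ℓ−1), product (−1)^84 = +1.
Via Zolotarev, sign(π_{8}) = (8|95) = +1.

+1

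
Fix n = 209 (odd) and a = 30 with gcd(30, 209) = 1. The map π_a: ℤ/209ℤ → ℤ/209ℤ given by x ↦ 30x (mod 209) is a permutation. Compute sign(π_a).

Trace 20: π^k(20) = [20, 182, 26, 153, 201, 178, 115] for k=0..6.
Cycle lengths of π_30 on ℤ/209ℤ: [30, 30, 30, 30, 30, 30, 10, 3, 3, 3, 3, 3, 3, 1]; 14 cycles in total.
n − c = 209 − 14 = 195; sign = (−1)^195 = -1.

-1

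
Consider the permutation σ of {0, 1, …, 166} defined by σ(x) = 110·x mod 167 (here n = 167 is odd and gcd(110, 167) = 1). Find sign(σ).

-1

Trace 136: π^k(136) = [136, 97, 149, 24, 135, 154, 73] for k=0..6.
The orbit structure of x ↦ 110x mod 167: 2 orbits of sizes [166, 1].
2 cycles on 167: each ℓ→(−1)^(ℓ−1), product (−1)^165 = -1.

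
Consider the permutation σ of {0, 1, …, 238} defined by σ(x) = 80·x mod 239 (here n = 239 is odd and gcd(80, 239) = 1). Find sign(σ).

Orbit of 54 under x↦80x: [54, 18, 6, 2, 160, 133, 124]… (length divides ord_239(80)).
3 cycles of lengths [119, 119, 1].
n − c = 239 − 3 = 236; sign = (−1)^236 = +1.

+1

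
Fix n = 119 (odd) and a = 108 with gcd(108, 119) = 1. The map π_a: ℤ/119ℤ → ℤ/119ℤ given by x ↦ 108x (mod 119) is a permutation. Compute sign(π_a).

+1

Start at x=32: 32 → 5 → 64 → 10 → 9 → 20 → 18 → … (one orbit).
π_108 has 5 disjoint cycles with lengths [48, 48, 16, 6, 1] on {0,…,118}.
n − c = 119 − 5 = 114; sign = (−1)^114 = +1.
Check: (108/119) = +1 by Zolotarev.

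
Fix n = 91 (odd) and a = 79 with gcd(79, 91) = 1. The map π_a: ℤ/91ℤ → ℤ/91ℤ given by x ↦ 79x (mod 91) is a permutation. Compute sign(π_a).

+1

Orbit of 79 under x↦79x: [79, 53, 1]… (length divides ord_91(79)).
π_79 has 39 disjoint cycles with lengths [3, 3, 3, 3, 3, 3, 3, 3, 3, 3, 3, 3, 3, 3, 3, 3, 3, 3, 3, 3, 3, 3, 3, 3, 3, 3, 1, 1, 1, 1, 1, 1, 1, 1, 1, 1, 1, 1, 1] on {0,…,90}.
With 39 cycles on 91 points, sign = (−1)^{91−39} = +1.
The Jacobi symbol (79|91) = +1 (Zolotarev) agrees.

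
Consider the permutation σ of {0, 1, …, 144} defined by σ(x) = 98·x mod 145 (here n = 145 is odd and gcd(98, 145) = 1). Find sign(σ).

Start at x=142: 142 → 141 → 43 → 9 → 12 → 16 → 118 → … (one orbit).
Cycle lengths of π_98 on ℤ/145ℤ: [28, 28, 28, 28, 28, 4, 1]; 7 cycles in total.
n − c = 145 − 7 = 138; sign = (−1)^138 = +1.
Check: (98/145) = +1 by Zolotarev.

+1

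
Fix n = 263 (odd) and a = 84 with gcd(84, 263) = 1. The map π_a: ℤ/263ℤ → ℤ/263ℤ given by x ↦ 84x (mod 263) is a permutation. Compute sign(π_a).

Start at x=134: 134 → 210 → 19 → 18 → 197 → 242 → 77 → … (one orbit).
The orbit structure of x ↦ 84x mod 263: 2 orbits of sizes [262, 1].
With 2 cycles on 263 points, sign = (−1)^{263−2} = -1.
(84|263)_J = -1 (Zolotarev's lemma cross-check).

-1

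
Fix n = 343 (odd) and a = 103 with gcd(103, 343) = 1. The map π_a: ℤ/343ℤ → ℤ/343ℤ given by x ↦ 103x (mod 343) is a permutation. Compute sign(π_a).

-1

Trace 15: π^k(15) = [15, 173, 326, 307, 65, 178, 155] for k=0..6.
Cycle type of π: 294 + 42 + 6 + 1; total 4 cycles.
n − c = 343 − 4 = 339; sign = (−1)^339 = -1.
Check: (103/343) = -1 by Zolotarev.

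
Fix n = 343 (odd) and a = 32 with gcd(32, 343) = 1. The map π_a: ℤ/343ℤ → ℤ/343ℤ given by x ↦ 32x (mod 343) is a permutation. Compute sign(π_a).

+1

Trace 128: π^k(128) = [128, 323, 46, 100, 113, 186, 121] for k=0..6.
Decompose π into cycles: lengths [147, 147, 21, 21, 3, 3, 1] (7 cycles, including the fixed point 0).
Σ(ℓ_i−1) = 343−7 = 336; sign = (−1)^336 = +1.
Via Zolotarev, sign(π_{32}) = (32|343) = +1.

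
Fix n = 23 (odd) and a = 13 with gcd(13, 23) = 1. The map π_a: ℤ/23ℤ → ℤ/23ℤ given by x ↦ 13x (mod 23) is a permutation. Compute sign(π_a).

+1

Start at x=2: 2 → 3 → 16 → 1 → 13 → 8 → 12 → … (one orbit).
3 cycles of lengths [11, 11, 1].
sign(π) = (−1)^{n − #cycles} = (−1)^{23−3} = (−1)^20 = +1.
Zolotarev: (13|23) = +1, matching the cycle-count sign.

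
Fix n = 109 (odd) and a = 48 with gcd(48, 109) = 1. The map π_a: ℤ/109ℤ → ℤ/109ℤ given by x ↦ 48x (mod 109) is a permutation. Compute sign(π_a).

Trace 15: π^k(15) = [15, 66, 7, 9, 105, 26, 49] for k=0..6.
5 cycles of lengths [27, 27, 27, 27, 1].
With 5 cycles on 109 points, sign = (−1)^{109−5} = +1.
(48|109)_J = +1 (Zolotarev's lemma cross-check).

+1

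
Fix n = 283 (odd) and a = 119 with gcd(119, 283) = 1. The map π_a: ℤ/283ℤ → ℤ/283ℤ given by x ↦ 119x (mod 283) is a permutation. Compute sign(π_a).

Trace 164: π^k(164) = [164, 272, 106, 162, 34, 84, 91] for k=0..6.
The orbit structure of x ↦ 119x mod 283: 2 orbits of sizes [282, 1].
283 − 2 = 281 transpositions; sign(π) = (−1)^281 = -1.

-1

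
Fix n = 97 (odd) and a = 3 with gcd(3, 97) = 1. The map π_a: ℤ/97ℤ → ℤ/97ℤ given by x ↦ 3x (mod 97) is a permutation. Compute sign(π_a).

+1

Trace 89: π^k(89) = [89, 73, 25, 75, 31, 93, 85] for k=0..6.
Decompose π into cycles: lengths [48, 48, 1] (3 cycles, including the fixed point 0).
sign(π) = (−1)^{n − #cycles} = (−1)^{97−3} = (−1)^94 = +1.
Check: (3/97) = +1 by Zolotarev.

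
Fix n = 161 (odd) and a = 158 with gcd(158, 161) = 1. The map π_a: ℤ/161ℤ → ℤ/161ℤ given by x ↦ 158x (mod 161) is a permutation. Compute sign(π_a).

Trace 151: π^k(151) = [151, 30, 71, 109, 156, 15, 116] for k=0..6.
Cycle type of π: 66×2 + 22 + 3×2 + 1; total 6 cycles.
Σ(ℓ_i−1) = 161−6 = 155; sign = (−1)^155 = -1.

-1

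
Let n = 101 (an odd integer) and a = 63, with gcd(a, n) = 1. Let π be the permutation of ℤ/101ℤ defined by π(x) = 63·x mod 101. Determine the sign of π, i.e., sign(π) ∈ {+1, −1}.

Orbit of 100 under x↦63x: [100, 38, 71, 29, 9, 62, 68]… (length divides ord_101(63)).
The orbit structure of x ↦ 63x mod 101: 2 orbits of sizes [100, 1].
n − c = 101 − 2 = 99; sign = (−1)^99 = -1.
The Jacobi symbol (63|101) = -1 (Zolotarev) agrees.

-1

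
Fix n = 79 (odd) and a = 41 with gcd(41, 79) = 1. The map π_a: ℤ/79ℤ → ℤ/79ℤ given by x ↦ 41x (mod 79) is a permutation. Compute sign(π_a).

Trace 1: π^k(1) = [1, 41, 22, 33, 10, 15, 62] for k=0..6.
The orbit structure of x ↦ 41x mod 79: 4 orbits of sizes [26, 26, 26, 1].
4 cycles on 79: each ℓ→(−1)^(ℓ−1), product (−1)^75 = -1.

-1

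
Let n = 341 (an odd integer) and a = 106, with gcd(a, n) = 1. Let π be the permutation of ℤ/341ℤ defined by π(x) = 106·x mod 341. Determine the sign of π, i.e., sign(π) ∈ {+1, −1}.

+1

Trace 235: π^k(235) = [235, 17, 97, 52, 56, 139, 71] for k=0..6.
Decompose π into cycles: lengths [30, 30, 30, 30, 30, 30, 30, 30, 30, 30, 30, 10, 1] (13 cycles, including the fixed point 0).
341 − 13 = 328 transpositions; sign(π) = (−1)^328 = +1.
The Jacobi symbol (106|341) = +1 (Zolotarev) agrees.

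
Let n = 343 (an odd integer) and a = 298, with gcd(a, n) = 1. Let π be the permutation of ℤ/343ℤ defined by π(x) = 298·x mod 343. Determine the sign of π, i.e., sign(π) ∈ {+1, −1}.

+1

Orbit of 134 under x↦298x: [134, 144, 37, 50, 151, 65, 162]… (length divides ord_343(298)).
Cycle type of π: 147×2 + 21×2 + 3×2 + 1; total 7 cycles.
Σ(ℓ_i−1) = 343−7 = 336; sign = (−1)^336 = +1.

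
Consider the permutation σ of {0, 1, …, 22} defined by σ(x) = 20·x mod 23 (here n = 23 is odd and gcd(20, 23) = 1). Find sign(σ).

-1

Orbit of 13 under x↦20x: [13, 7, 2, 17, 18, 15, 1]… (length divides ord_23(20)).
Decompose π into cycles: lengths [22, 1] (2 cycles, including the fixed point 0).
sign(π) = (−1)^{n − #cycles} = (−1)^{23−2} = (−1)^21 = -1.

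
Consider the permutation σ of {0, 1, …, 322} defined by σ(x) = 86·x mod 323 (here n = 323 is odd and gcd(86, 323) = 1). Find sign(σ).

Start at x=290: 290 → 69 → 120 → 307 → 239 → 205 → 188 → … (one orbit).
Cycle lengths of π_86 on ℤ/323ℤ: [18, 18, 18, 18, 18, 18, 18, 18, 18, 18, 18, 18, 18, 18, 18, 18, 18, 1, 1, 1, 1, 1, 1, 1, 1, 1, 1, 1, 1, 1, 1, 1, 1, 1]; 34 cycles in total.
323 − 34 = 289 transpositions; sign(π) = (−1)^289 = -1.

-1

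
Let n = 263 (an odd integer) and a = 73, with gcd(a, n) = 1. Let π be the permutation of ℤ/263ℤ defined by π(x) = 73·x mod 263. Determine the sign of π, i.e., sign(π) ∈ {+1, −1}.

-1

Orbit of 9 under x↦73x: [9, 131, 95, 97, 243, 118, 198]… (length divides ord_263(73)).
Cycle lengths of π_73 on ℤ/263ℤ: [262, 1]; 2 cycles in total.
sign(π) = (−1)^{n − #cycles} = (−1)^{263−2} = (−1)^261 = -1.
(73|263)_J = -1 (Zolotarev's lemma cross-check).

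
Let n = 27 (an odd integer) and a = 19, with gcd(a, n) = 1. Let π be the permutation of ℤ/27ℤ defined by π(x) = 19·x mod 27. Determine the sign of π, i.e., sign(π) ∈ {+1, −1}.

+1

Orbit of 10 under x↦19x: [10, 1, 19]… (length divides ord_27(19)).
15 cycles of lengths [3, 3, 3, 3, 3, 3, 1, 1, 1, 1, 1, 1, 1, 1, 1].
Σ(ℓ_i−1) = 27−15 = 12; sign = (−1)^12 = +1.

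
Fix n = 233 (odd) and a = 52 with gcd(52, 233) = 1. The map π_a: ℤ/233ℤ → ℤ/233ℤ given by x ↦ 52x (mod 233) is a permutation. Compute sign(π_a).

+1

Trace 219: π^k(219) = [219, 204, 123, 105, 101, 126, 28] for k=0..6.
Decompose π into cycles: lengths [116, 116, 1] (3 cycles, including the fixed point 0).
3 cycles on 233: each ℓ→(−1)^(ℓ−1), product (−1)^230 = +1.
Via Zolotarev, sign(π_{52}) = (52|233) = +1.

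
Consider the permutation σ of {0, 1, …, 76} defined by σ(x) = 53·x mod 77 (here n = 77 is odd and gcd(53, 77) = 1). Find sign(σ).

Orbit of 71 under x↦53x: [71, 67, 9, 15, 25, 16, 1]… (length divides ord_77(53)).
Cycle type of π: 15×4 + 5×2 + 3×2 + 1; total 9 cycles.
Σ(ℓ_i−1) = 77−9 = 68; sign = (−1)^68 = +1.
Zolotarev: (53|77) = +1, matching the cycle-count sign.

+1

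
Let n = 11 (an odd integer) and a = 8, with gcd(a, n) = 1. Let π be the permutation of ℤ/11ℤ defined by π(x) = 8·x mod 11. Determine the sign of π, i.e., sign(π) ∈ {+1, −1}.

-1

Trace 8: π^k(8) = [8, 9, 6, 4, 10, 3, 2] for k=0..6.
2 cycles of lengths [10, 1].
Σ(ℓ_i−1) = 11−2 = 9; sign = (−1)^9 = -1.
Zolotarev: (8|11) = -1, matching the cycle-count sign.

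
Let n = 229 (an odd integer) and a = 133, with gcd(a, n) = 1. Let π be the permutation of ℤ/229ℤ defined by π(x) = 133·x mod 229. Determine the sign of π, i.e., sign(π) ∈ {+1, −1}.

-1

Orbit of 224 under x↦133x: [224, 22, 178, 87, 121, 63, 135]… (length divides ord_229(133)).
π_133 has 2 disjoint cycles with lengths [228, 1] on {0,…,228}.
n − c = 229 − 2 = 227; sign = (−1)^227 = -1.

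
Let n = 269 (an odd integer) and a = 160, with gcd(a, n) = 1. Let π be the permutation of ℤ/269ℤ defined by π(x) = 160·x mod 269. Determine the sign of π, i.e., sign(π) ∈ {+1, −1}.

-1

Start at x=45: 45 → 206 → 142 → 124 → 203 → 200 → 258 → … (one orbit).
2 cycles of lengths [268, 1].
Σ(ℓ_i−1) = 269−2 = 267; sign = (−1)^267 = -1.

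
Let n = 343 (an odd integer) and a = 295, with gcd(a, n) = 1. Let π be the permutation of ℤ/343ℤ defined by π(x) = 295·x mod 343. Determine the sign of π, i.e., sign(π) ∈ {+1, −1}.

Trace 246: π^k(246) = [246, 197, 148, 99, 50, 1, 295] for k=0..6.
The orbit structure of x ↦ 295x mod 343: 91 orbits of sizes [7, 7, 7, 7, 7, 7, 7, 7, 7, 7, 7, 7, 7, 7, 7, 7, 7, 7, 7, 7, 7, 7, 7, 7, 7, 7, 7, 7, 7, 7, 7, 7, 7, 7, 7, 7, 7, 7, 7, 7, 7, 7, 1, 1, 1, 1, 1, 1, 1, 1, 1, 1, 1, 1, 1, 1, 1, 1, 1, 1, 1, 1, 1, 1, 1, 1, 1, 1, 1, 1, 1, 1, 1, 1, 1, 1, 1, 1, 1, 1, 1, 1, 1, 1, 1, 1, 1, 1, 1, 1, 1].
With 91 cycles on 343 points, sign = (−1)^{343−91} = +1.

+1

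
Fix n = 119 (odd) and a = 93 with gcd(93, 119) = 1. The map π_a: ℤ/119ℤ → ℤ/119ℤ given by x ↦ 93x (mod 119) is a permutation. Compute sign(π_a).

Trace 60: π^k(60) = [60, 106, 100, 18, 8, 30, 53] for k=0..6.
π_93 has 9 disjoint cycles with lengths [24, 24, 24, 24, 8, 8, 3, 3, 1] on {0,…,118}.
9 cycles on 119: each ℓ→(−1)^(ℓ−1), product (−1)^110 = +1.

+1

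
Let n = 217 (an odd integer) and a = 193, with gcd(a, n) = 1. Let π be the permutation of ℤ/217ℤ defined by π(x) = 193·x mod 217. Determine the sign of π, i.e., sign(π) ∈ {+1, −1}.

+1

Start at x=25: 25 → 51 → 78 → 81 → 9 → 1 → 193 → … (one orbit).
Decompose π into cycles: lengths [15, 15, 15, 15, 15, 15, 15, 15, 15, 15, 15, 15, 15, 15, 3, 3, 1] (17 cycles, including the fixed point 0).
17 cycles on 217: each ℓ→(−1)^(ℓ−1), product (−1)^200 = +1.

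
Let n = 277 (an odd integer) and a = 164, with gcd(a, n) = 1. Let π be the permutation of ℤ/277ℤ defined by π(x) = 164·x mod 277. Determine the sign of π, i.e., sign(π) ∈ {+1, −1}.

Start at x=131: 131 → 155 → 213 → 30 → 211 → 256 → 157 → … (one orbit).
Cycle type of π: 23×12 + 1; total 13 cycles.
With 13 cycles on 277 points, sign = (−1)^{277−13} = +1.
(164|277)_J = +1 (Zolotarev's lemma cross-check).

+1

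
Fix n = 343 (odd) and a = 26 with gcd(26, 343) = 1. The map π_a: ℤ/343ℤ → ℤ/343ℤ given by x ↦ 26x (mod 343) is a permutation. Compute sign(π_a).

Trace 145: π^k(145) = [145, 340, 265, 30, 94, 43, 89] for k=0..6.
Decompose π into cycles: lengths [294, 42, 6, 1] (4 cycles, including the fixed point 0).
n − c = 343 − 4 = 339; sign = (−1)^339 = -1.
(26|343)_J = -1 (Zolotarev's lemma cross-check).

-1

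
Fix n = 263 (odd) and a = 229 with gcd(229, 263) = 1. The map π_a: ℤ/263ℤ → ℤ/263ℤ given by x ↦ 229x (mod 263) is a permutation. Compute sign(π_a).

-1

Start at x=131: 131 → 17 → 211 → 190 → 115 → 35 → 125 → … (one orbit).
Cycle type of π: 262 + 1; total 2 cycles.
sign(π) = (−1)^{n − #cycles} = (−1)^{263−2} = (−1)^261 = -1.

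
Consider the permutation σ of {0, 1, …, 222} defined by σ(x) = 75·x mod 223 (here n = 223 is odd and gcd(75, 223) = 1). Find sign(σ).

Orbit of 116 under x↦75x: [116, 3, 2, 150, 100, 141, 94]… (length divides ord_223(75)).
2 cycles of lengths [222, 1].
Σ(ℓ_i−1) = 223−2 = 221; sign = (−1)^221 = -1.

-1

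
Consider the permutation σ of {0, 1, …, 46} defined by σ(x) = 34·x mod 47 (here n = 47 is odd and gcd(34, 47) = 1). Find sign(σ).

Trace 14: π^k(14) = [14, 6, 16, 27, 25, 4, 42] for k=0..6.
Decompose π into cycles: lengths [23, 23, 1] (3 cycles, including the fixed point 0).
47 − 3 = 44 transpositions; sign(π) = (−1)^44 = +1.

+1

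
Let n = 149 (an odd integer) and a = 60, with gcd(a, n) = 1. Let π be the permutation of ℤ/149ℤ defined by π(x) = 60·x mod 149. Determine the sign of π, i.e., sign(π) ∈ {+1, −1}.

-1

Orbit of 94 under x↦60x: [94, 127, 21, 68, 57, 142, 27]… (length divides ord_149(60)).
2 cycles of lengths [148, 1].
With 2 cycles on 149 points, sign = (−1)^{149−2} = -1.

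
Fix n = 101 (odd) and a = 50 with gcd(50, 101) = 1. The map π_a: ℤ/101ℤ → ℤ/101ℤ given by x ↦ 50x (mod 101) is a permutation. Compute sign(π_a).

-1

Start at x=72: 72 → 65 → 18 → 92 → 55 → 23 → 39 → … (one orbit).
Decompose π into cycles: lengths [100, 1] (2 cycles, including the fixed point 0).
sign(π) = (−1)^{n − #cycles} = (−1)^{101−2} = (−1)^99 = -1.
Zolotarev: (50|101) = -1, matching the cycle-count sign.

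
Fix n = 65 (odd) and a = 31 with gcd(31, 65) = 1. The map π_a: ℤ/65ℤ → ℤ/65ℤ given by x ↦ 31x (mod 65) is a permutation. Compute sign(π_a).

-1

Start at x=51: 51 → 21 → 1 → 31 → 51 (one orbit).
π_31 has 20 disjoint cycles with lengths [4, 4, 4, 4, 4, 4, 4, 4, 4, 4, 4, 4, 4, 4, 4, 1, 1, 1, 1, 1] on {0,…,64}.
65 − 20 = 45 transpositions; sign(π) = (−1)^45 = -1.
(31|65)_J = -1 (Zolotarev's lemma cross-check).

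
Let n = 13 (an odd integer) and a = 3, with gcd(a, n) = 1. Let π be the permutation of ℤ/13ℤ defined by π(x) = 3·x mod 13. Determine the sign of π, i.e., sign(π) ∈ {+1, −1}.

+1

Orbit of 1 under x↦3x: [1, 3, 9]… (length divides ord_13(3)).
5 cycles of lengths [3, 3, 3, 3, 1].
sign(π) = (−1)^{n − #cycles} = (−1)^{13−5} = (−1)^8 = +1.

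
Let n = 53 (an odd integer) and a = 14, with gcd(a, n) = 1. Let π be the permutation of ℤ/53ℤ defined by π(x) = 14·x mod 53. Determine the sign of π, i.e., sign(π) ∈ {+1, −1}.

Orbit of 14 under x↦14x: [14, 37, 41, 44, 33, 38, 2]… (length divides ord_53(14)).
The orbit structure of x ↦ 14x mod 53: 2 orbits of sizes [52, 1].
n − c = 53 − 2 = 51; sign = (−1)^51 = -1.

-1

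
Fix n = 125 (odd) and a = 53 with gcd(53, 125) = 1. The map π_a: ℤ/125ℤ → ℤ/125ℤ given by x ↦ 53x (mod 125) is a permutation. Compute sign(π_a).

-1

Orbit of 106 under x↦53x: [106, 118, 4, 87, 111, 8, 49]… (length divides ord_125(53)).
4 cycles of lengths [100, 20, 4, 1].
Σ(ℓ_i−1) = 125−4 = 121; sign = (−1)^121 = -1.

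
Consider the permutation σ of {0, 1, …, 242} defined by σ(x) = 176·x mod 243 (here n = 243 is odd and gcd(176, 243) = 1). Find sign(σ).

Trace 43: π^k(43) = [43, 35, 85, 137, 55, 203, 7] for k=0..6.
The orbit structure of x ↦ 176x mod 243: 6 orbits of sizes [162, 54, 18, 6, 2, 1].
With 6 cycles on 243 points, sign = (−1)^{243−6} = -1.
(176|243)_J = -1 (Zolotarev's lemma cross-check).

-1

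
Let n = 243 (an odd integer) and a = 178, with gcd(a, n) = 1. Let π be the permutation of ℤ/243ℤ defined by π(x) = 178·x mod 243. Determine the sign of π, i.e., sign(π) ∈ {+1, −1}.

Orbit of 64 under x↦178x: [64, 214, 184, 190, 43, 121, 154]… (length divides ord_243(178)).
Decompose π into cycles: lengths [81, 81, 27, 27, 9, 9, 3, 3, 1, 1, 1] (11 cycles, including the fixed point 0).
sign(π) = (−1)^{n − #cycles} = (−1)^{243−11} = (−1)^232 = +1.
Check: (178/243) = +1 by Zolotarev.

+1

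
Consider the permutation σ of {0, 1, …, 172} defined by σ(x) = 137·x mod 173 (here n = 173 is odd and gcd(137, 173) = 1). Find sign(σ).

Start at x=113: 113 → 84 → 90 → 47 → 38 → 16 → 116 → … (one orbit).
Cycle type of π: 86×2 + 1; total 3 cycles.
With 3 cycles on 173 points, sign = (−1)^{173−3} = +1.

+1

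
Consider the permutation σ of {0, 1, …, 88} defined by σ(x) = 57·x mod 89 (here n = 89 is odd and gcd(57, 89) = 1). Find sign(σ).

+1

Orbit of 88 under x↦57x: [88, 32, 44, 16, 22, 8, 11]… (length divides ord_89(57)).
Cycle lengths of π_57 on ℤ/89ℤ: [22, 22, 22, 22, 1]; 5 cycles in total.
89 − 5 = 84 transpositions; sign(π) = (−1)^84 = +1.
Zolotarev: (57|89) = +1, matching the cycle-count sign.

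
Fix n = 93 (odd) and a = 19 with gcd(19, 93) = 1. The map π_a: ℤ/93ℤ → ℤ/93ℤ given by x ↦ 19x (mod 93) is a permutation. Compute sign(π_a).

+1

Start at x=1: 1 → 19 → 82 → 70 → 28 → 67 → 64 → … (one orbit).
9 cycles of lengths [15, 15, 15, 15, 15, 15, 1, 1, 1].
sign(π) = (−1)^{n − #cycles} = (−1)^{93−9} = (−1)^84 = +1.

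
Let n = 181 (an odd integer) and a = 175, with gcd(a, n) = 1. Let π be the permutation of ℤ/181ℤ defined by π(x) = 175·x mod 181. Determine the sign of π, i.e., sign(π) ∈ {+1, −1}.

Start at x=7: 7 → 139 → 71 → 117 → 22 → 49 → 68 → … (one orbit).
Decompose π into cycles: lengths [60, 60, 60, 1] (4 cycles, including the fixed point 0).
sign(π) = (−1)^{n − #cycles} = (−1)^{181−4} = (−1)^177 = -1.
Check: (175/181) = -1 by Zolotarev.

-1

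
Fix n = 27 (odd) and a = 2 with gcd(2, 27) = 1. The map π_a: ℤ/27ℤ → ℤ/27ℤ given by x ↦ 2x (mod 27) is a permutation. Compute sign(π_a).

-1

Start at x=17: 17 → 7 → 14 → 1 → 2 → 4 → 8 → … (one orbit).
π_2 has 4 disjoint cycles with lengths [18, 6, 2, 1] on {0,…,26}.
With 4 cycles on 27 points, sign = (−1)^{27−4} = -1.
Zolotarev: (2|27) = -1, matching the cycle-count sign.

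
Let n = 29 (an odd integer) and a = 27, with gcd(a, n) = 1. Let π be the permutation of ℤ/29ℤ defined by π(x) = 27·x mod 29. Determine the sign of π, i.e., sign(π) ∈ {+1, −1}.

Trace 17: π^k(17) = [17, 24, 10, 9, 11, 7, 15] for k=0..6.
π_27 has 2 disjoint cycles with lengths [28, 1] on {0,…,28}.
sign(π) = (−1)^{n − #cycles} = (−1)^{29−2} = (−1)^27 = -1.
Check: (27/29) = -1 by Zolotarev.

-1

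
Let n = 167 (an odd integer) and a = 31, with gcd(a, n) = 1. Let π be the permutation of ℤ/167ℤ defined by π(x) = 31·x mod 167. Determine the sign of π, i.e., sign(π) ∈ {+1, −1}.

+1

Start at x=114: 114 → 27 → 2 → 62 → 85 → 130 → 22 → … (one orbit).
π_31 has 3 disjoint cycles with lengths [83, 83, 1] on {0,…,166}.
Σ(ℓ_i−1) = 167−3 = 164; sign = (−1)^164 = +1.
Zolotarev: (31|167) = +1, matching the cycle-count sign.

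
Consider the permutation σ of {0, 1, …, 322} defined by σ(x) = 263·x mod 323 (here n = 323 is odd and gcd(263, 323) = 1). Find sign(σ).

+1

Start at x=168: 168 → 256 → 144 → 81 → 308 → 254 → 264 → … (one orbit).
Decompose π into cycles: lengths [72, 72, 72, 72, 9, 9, 8, 8, 1] (9 cycles, including the fixed point 0).
9 cycles on 323: each ℓ→(−1)^(ℓ−1), product (−1)^314 = +1.
Via Zolotarev, sign(π_{263}) = (263|323) = +1.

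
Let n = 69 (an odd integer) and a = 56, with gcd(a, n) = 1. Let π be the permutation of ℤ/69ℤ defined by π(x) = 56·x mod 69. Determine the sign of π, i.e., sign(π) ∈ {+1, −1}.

Orbit of 49 under x↦56x: [49, 53, 1, 56, 31, 11, 64]… (length divides ord_69(56)).
Decompose π into cycles: lengths [22, 22, 22, 2, 1] (5 cycles, including the fixed point 0).
69 − 5 = 64 transpositions; sign(π) = (−1)^64 = +1.

+1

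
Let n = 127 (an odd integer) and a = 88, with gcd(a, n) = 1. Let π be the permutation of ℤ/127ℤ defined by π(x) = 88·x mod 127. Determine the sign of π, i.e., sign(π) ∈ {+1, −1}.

+1

Start at x=104: 104 → 8 → 69 → 103 → 47 → 72 → 113 → … (one orbit).
Decompose π into cycles: lengths [63, 63, 1] (3 cycles, including the fixed point 0).
3 cycles on 127: each ℓ→(−1)^(ℓ−1), product (−1)^124 = +1.
The Jacobi symbol (88|127) = +1 (Zolotarev) agrees.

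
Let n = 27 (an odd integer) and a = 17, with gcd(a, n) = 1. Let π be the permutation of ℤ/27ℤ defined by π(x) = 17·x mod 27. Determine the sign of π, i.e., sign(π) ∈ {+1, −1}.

-1

Trace 17: π^k(17) = [17, 19, 26, 10, 8, 1] for k=0..5.
8 cycles of lengths [6, 6, 6, 2, 2, 2, 2, 1].
n − c = 27 − 8 = 19; sign = (−1)^19 = -1.
Via Zolotarev, sign(π_{17}) = (17|27) = -1.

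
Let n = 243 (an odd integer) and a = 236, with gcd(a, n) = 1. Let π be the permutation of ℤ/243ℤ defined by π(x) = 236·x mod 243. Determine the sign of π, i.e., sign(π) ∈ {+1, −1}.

-1

Trace 176: π^k(176) = [176, 226, 119, 139, 242, 7, 194] for k=0..6.
π_236 has 6 disjoint cycles with lengths [162, 54, 18, 6, 2, 1] on {0,…,242}.
Σ(ℓ_i−1) = 243−6 = 237; sign = (−1)^237 = -1.
The Jacobi symbol (236|243) = -1 (Zolotarev) agrees.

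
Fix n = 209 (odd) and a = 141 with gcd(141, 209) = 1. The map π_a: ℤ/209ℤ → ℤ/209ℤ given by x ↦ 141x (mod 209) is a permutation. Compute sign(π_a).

-1

Orbit of 64 under x↦141x: [64, 37, 201, 126, 1, 141, 26]… (length divides ord_209(141)).
Cycle lengths of π_141 on ℤ/209ℤ: [30, 30, 30, 30, 30, 30, 6, 6, 6, 5, 5, 1]; 12 cycles in total.
Σ(ℓ_i−1) = 209−12 = 197; sign = (−1)^197 = -1.
(141|209)_J = -1 (Zolotarev's lemma cross-check).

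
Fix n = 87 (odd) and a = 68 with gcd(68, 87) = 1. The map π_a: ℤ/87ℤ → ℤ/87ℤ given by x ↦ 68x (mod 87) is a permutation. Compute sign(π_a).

+1

Orbit of 1 under x↦68x: [1, 68, 13, 14, 82, 8, 22]… (length divides ord_87(68)).
The orbit structure of x ↦ 68x mod 87: 5 orbits of sizes [28, 28, 28, 2, 1].
Σ(ℓ_i−1) = 87−5 = 82; sign = (−1)^82 = +1.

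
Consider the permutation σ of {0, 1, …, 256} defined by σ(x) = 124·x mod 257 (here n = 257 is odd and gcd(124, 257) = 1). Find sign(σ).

+1

Orbit of 246 under x↦124x: [246, 178, 227, 135, 35, 228, 2]… (length divides ord_257(124)).
The orbit structure of x ↦ 124x mod 257: 3 orbits of sizes [128, 128, 1].
3 cycles on 257: each ℓ→(−1)^(ℓ−1), product (−1)^254 = +1.
The Jacobi symbol (124|257) = +1 (Zolotarev) agrees.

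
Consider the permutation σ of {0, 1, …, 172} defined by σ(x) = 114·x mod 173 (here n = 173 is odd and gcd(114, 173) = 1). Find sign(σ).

Trace 121: π^k(121) = [121, 127, 119, 72, 77, 128, 60] for k=0..6.
π_114 has 2 disjoint cycles with lengths [172, 1] on {0,…,172}.
n − c = 173 − 2 = 171; sign = (−1)^171 = -1.
Via Zolotarev, sign(π_{114}) = (114|173) = -1.

-1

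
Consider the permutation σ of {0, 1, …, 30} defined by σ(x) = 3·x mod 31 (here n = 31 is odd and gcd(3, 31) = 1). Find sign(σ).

Orbit of 19 under x↦3x: [19, 26, 16, 17, 20, 29, 25]… (length divides ord_31(3)).
Cycle type of π: 30 + 1; total 2 cycles.
2 cycles on 31: each ℓ→(−1)^(ℓ−1), product (−1)^29 = -1.
(3|31)_J = -1 (Zolotarev's lemma cross-check).

-1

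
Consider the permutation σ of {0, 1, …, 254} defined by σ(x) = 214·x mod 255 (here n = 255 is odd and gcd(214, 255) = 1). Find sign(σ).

Orbit of 244 under x↦214x: [244, 196, 124, 16, 109, 121, 139]… (length divides ord_255(214)).
24 cycles of lengths [16, 16, 16, 16, 16, 16, 16, 16, 16, 16, 16, 16, 16, 16, 16, 2, 2, 2, 2, 2, 2, 1, 1, 1].
255 − 24 = 231 transpositions; sign(π) = (−1)^231 = -1.
Via Zolotarev, sign(π_{214}) = (214|255) = -1.

-1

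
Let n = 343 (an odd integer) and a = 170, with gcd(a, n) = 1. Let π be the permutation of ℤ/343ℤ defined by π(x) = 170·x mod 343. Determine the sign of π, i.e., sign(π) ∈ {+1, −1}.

+1

Start at x=135: 135 → 312 → 218 → 16 → 319 → 36 → 289 → … (one orbit).
The orbit structure of x ↦ 170x mod 343: 7 orbits of sizes [147, 147, 21, 21, 3, 3, 1].
n − c = 343 − 7 = 336; sign = (−1)^336 = +1.
The Jacobi symbol (170|343) = +1 (Zolotarev) agrees.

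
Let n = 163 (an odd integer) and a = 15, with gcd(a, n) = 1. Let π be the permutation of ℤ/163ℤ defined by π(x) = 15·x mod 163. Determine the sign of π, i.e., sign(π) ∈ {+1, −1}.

+1

Trace 87: π^k(87) = [87, 1, 15, 62, 115, 95, 121] for k=0..6.
π_15 has 3 disjoint cycles with lengths [81, 81, 1] on {0,…,162}.
Σ(ℓ_i−1) = 163−3 = 160; sign = (−1)^160 = +1.
Via Zolotarev, sign(π_{15}) = (15|163) = +1.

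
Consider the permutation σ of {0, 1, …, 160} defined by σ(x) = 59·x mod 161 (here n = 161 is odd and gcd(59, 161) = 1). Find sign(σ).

-1

Start at x=41: 41 → 4 → 75 → 78 → 94 → 72 → 62 → … (one orbit).
6 cycles of lengths [66, 66, 11, 11, 6, 1].
sign(π) = (−1)^{n − #cycles} = (−1)^{161−6} = (−1)^155 = -1.
Check: (59/161) = -1 by Zolotarev.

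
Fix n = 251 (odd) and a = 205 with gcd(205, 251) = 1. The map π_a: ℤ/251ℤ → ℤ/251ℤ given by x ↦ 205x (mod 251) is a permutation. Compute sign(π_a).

+1

Start at x=28: 28 → 218 → 12 → 201 → 41 → 122 → 161 → … (one orbit).
Cycle type of π: 125×2 + 1; total 3 cycles.
251 − 3 = 248 transpositions; sign(π) = (−1)^248 = +1.
The Jacobi symbol (205|251) = +1 (Zolotarev) agrees.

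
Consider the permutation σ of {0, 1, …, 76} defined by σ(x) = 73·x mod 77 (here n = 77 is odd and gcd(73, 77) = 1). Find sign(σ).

Start at x=10: 10 → 37 → 6 → 53 → 19 → 1 → 73 → … (one orbit).
The orbit structure of x ↦ 73x mod 77: 5 orbits of sizes [30, 30, 10, 6, 1].
sign(π) = (−1)^{n − #cycles} = (−1)^{77−5} = (−1)^72 = +1.
Zolotarev: (73|77) = +1, matching the cycle-count sign.

+1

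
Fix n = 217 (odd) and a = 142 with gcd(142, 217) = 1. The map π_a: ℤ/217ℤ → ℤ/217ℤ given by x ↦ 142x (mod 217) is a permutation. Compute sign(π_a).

+1

Trace 193: π^k(193) = [193, 64, 191, 214, 8, 51, 81] for k=0..6.
π_142 has 17 disjoint cycles with lengths [15, 15, 15, 15, 15, 15, 15, 15, 15, 15, 15, 15, 15, 15, 3, 3, 1] on {0,…,216}.
217 − 17 = 200 transpositions; sign(π) = (−1)^200 = +1.
The Jacobi symbol (142|217) = +1 (Zolotarev) agrees.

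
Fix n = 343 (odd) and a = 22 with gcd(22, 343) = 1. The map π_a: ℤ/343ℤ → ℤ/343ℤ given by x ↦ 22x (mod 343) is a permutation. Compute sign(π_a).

Start at x=211: 211 → 183 → 253 → 78 → 1 → 22 → 141 → … (one orbit).
π_22 has 19 disjoint cycles with lengths [49, 49, 49, 49, 49, 49, 7, 7, 7, 7, 7, 7, 1, 1, 1, 1, 1, 1, 1] on {0,…,342}.
With 19 cycles on 343 points, sign = (−1)^{343−19} = +1.

+1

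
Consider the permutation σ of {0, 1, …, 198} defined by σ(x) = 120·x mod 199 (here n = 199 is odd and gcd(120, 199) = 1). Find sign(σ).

-1

Trace 51: π^k(51) = [51, 150, 90, 54, 112, 107, 104] for k=0..6.
2 cycles of lengths [198, 1].
Σ(ℓ_i−1) = 199−2 = 197; sign = (−1)^197 = -1.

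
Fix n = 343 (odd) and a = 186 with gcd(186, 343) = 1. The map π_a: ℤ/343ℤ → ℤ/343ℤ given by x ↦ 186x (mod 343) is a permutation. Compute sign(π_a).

Orbit of 263 under x↦186x: [263, 212, 330, 326, 268, 113, 95]… (length divides ord_343(186)).
The orbit structure of x ↦ 186x mod 343: 7 orbits of sizes [147, 147, 21, 21, 3, 3, 1].
Σ(ℓ_i−1) = 343−7 = 336; sign = (−1)^336 = +1.

+1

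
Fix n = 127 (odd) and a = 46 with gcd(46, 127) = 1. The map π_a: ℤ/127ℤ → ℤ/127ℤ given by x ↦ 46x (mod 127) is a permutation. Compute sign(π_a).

Trace 48: π^k(48) = [48, 49, 95, 52, 106, 50, 14] for k=0..6.
Decompose π into cycles: lengths [126, 1] (2 cycles, including the fixed point 0).
n − c = 127 − 2 = 125; sign = (−1)^125 = -1.
(46|127)_J = -1 (Zolotarev's lemma cross-check).

-1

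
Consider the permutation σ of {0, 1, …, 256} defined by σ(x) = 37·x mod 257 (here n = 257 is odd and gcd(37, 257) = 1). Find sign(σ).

Trace 23: π^k(23) = [23, 80, 133, 38, 121, 108, 141] for k=0..6.
π_37 has 2 disjoint cycles with lengths [256, 1] on {0,…,256}.
n − c = 257 − 2 = 255; sign = (−1)^255 = -1.
Zolotarev: (37|257) = -1, matching the cycle-count sign.

-1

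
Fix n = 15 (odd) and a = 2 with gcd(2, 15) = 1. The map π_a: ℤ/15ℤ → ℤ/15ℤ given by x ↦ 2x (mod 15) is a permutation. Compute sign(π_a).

Trace 1: π^k(1) = [1, 2, 4, 8] for k=0..3.
5 cycles of lengths [4, 4, 4, 2, 1].
15 − 5 = 10 transpositions; sign(π) = (−1)^10 = +1.
The Jacobi symbol (2|15) = +1 (Zolotarev) agrees.

+1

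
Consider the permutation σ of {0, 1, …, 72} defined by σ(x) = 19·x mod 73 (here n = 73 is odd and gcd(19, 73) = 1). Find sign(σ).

+1

Orbit of 38 under x↦19x: [38, 65, 67, 32, 24, 18, 50]… (length divides ord_73(19)).
π_19 has 3 disjoint cycles with lengths [36, 36, 1] on {0,…,72}.
3 cycles on 73: each ℓ→(−1)^(ℓ−1), product (−1)^70 = +1.
Via Zolotarev, sign(π_{19}) = (19|73) = +1.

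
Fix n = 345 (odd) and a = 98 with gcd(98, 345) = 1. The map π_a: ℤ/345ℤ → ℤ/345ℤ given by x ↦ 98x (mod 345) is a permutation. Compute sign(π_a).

+1

Orbit of 94 under x↦98x: [94, 242, 256, 248, 154, 257, 1]… (length divides ord_345(98)).
Cycle type of π: 44×6 + 22×2 + 11×2 + 4×3 + 2 + 1; total 15 cycles.
With 15 cycles on 345 points, sign = (−1)^{345−15} = +1.
Check: (98/345) = +1 by Zolotarev.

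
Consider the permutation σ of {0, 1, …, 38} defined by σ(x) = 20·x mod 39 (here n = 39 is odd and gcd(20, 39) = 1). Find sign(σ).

Orbit of 25 under x↦20x: [25, 32, 16, 8, 4, 2, 1]… (length divides ord_39(20)).
Cycle lengths of π_20 on ℤ/39ℤ: [12, 12, 12, 2, 1]; 5 cycles in total.
5 cycles on 39: each ℓ→(−1)^(ℓ−1), product (−1)^34 = +1.
Via Zolotarev, sign(π_{20}) = (20|39) = +1.

+1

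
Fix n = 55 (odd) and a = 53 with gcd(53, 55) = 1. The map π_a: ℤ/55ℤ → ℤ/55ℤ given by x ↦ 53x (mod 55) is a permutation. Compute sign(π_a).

-1

Start at x=38: 38 → 34 → 42 → 26 → 3 → 49 → 12 → … (one orbit).
6 cycles of lengths [20, 20, 5, 5, 4, 1].
sign(π) = (−1)^{n − #cycles} = (−1)^{55−6} = (−1)^49 = -1.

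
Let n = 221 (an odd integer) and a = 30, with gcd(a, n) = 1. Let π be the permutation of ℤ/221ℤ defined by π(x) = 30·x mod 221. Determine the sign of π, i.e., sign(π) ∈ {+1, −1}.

+1

Start at x=120: 120 → 64 → 152 → 140 → 1 → 30 → 16 → … (one orbit).
Cycle lengths of π_30 on ℤ/221ℤ: [12, 12, 12, 12, 12, 12, 12, 12, 12, 12, 12, 12, 12, 12, 12, 12, 6, 6, 4, 4, 4, 4, 1]; 23 cycles in total.
Σ(ℓ_i−1) = 221−23 = 198; sign = (−1)^198 = +1.
Check: (30/221) = +1 by Zolotarev.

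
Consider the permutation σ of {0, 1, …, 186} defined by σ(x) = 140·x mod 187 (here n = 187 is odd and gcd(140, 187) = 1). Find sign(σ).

-1

Start at x=149: 149 → 103 → 21 → 135 → 13 → 137 → 106 → … (one orbit).
π_140 has 14 disjoint cycles with lengths [20, 20, 20, 20, 20, 20, 20, 20, 10, 4, 4, 4, 4, 1] on {0,…,186}.
sign(π) = (−1)^{n − #cycles} = (−1)^{187−14} = (−1)^173 = -1.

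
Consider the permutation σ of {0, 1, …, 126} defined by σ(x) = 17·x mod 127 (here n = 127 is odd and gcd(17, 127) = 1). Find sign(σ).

+1

Trace 4: π^k(4) = [4, 68, 13, 94, 74, 115, 50] for k=0..6.
Cycle type of π: 63×2 + 1; total 3 cycles.
With 3 cycles on 127 points, sign = (−1)^{127−3} = +1.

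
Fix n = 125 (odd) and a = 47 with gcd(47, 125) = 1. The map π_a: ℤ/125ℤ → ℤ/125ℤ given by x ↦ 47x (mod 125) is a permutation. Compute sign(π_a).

-1

Start at x=87: 87 → 89 → 58 → 101 → 122 → 109 → 123 → … (one orbit).
The orbit structure of x ↦ 47x mod 125: 4 orbits of sizes [100, 20, 4, 1].
n − c = 125 − 4 = 121; sign = (−1)^121 = -1.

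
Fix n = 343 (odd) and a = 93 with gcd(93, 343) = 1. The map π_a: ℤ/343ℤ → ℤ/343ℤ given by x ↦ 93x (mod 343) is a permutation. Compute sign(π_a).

+1

Trace 123: π^k(123) = [123, 120, 184, 305, 239, 275, 193] for k=0..6.
Cycle lengths of π_93 on ℤ/343ℤ: [147, 147, 21, 21, 3, 3, 1]; 7 cycles in total.
With 7 cycles on 343 points, sign = (−1)^{343−7} = +1.
(93|343)_J = +1 (Zolotarev's lemma cross-check).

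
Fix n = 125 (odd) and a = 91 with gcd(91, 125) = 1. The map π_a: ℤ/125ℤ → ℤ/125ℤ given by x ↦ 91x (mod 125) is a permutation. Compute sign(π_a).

Orbit of 21 under x↦91x: [21, 36, 26, 116, 56, 96, 111]… (length divides ord_125(91)).
Cycle type of π: 25×4 + 5×4 + 1×5; total 13 cycles.
n − c = 125 − 13 = 112; sign = (−1)^112 = +1.

+1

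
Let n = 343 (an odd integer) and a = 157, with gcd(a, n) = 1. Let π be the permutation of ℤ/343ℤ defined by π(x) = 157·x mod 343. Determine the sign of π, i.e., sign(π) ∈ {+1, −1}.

-1

Trace 69: π^k(69) = [69, 200, 187, 204, 129, 16, 111] for k=0..6.
Cycle type of π: 294 + 42 + 6 + 1; total 4 cycles.
sign(π) = (−1)^{n − #cycles} = (−1)^{343−4} = (−1)^339 = -1.
Check: (157/343) = -1 by Zolotarev.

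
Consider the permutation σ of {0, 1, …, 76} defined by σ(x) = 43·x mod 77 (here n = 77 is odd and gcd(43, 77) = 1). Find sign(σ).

-1

Orbit of 1 under x↦43x: [1, 43]… (length divides ord_77(43)).
Decompose π into cycles: lengths [2, 2, 2, 2, 2, 2, 2, 2, 2, 2, 2, 2, 2, 2, 2, 2, 2, 2, 2, 2, 2, 2, 2, 2, 2, 2, 2, 2, 2, 2, 2, 2, 2, 2, 2, 1, 1, 1, 1, 1, 1, 1] (42 cycles, including the fixed point 0).
42 cycles on 77: each ℓ→(−1)^(ℓ−1), product (−1)^35 = -1.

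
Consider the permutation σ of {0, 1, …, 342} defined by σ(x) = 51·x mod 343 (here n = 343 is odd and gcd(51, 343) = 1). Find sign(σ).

+1

Trace 176: π^k(176) = [176, 58, 214, 281, 268, 291, 92] for k=0..6.
π_51 has 7 disjoint cycles with lengths [147, 147, 21, 21, 3, 3, 1] on {0,…,342}.
sign(π) = (−1)^{n − #cycles} = (−1)^{343−7} = (−1)^336 = +1.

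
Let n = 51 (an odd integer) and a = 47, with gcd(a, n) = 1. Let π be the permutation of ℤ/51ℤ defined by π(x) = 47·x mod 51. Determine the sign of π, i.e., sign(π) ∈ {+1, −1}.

-1

Trace 1: π^k(1) = [1, 47, 16, 38] for k=0..3.
Decompose π into cycles: lengths [4, 4, 4, 4, 4, 4, 4, 4, 4, 4, 4, 4, 2, 1] (14 cycles, including the fixed point 0).
51 − 14 = 37 transpositions; sign(π) = (−1)^37 = -1.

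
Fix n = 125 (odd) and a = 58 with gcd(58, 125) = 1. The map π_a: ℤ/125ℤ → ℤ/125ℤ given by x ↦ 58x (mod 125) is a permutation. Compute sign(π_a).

-1

Orbit of 43 under x↦58x: [43, 119, 27, 66, 78, 24, 17]… (length divides ord_125(58)).
4 cycles of lengths [100, 20, 4, 1].
Σ(ℓ_i−1) = 125−4 = 121; sign = (−1)^121 = -1.
Check: (58/125) = -1 by Zolotarev.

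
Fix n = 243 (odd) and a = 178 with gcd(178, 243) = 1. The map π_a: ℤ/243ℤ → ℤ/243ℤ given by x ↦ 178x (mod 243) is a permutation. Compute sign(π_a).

Start at x=169: 169 → 193 → 91 → 160 → 49 → 217 → 232 → … (one orbit).
Cycle type of π: 81×2 + 27×2 + 9×2 + 3×2 + 1×3; total 11 cycles.
Σ(ℓ_i−1) = 243−11 = 232; sign = (−1)^232 = +1.

+1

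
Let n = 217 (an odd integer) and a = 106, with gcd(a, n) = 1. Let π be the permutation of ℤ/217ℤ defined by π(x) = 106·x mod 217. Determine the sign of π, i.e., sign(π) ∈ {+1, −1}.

-1

Trace 15: π^k(15) = [15, 71, 148, 64, 57, 183, 85] for k=0..6.
14 cycles of lengths [30, 30, 30, 30, 30, 30, 30, 1, 1, 1, 1, 1, 1, 1].
Σ(ℓ_i−1) = 217−14 = 203; sign = (−1)^203 = -1.
Zolotarev: (106|217) = -1, matching the cycle-count sign.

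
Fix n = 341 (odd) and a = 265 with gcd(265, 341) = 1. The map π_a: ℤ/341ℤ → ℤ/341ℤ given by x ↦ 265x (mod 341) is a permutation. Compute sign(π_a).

Orbit of 45 under x↦265x: [45, 331, 78, 210, 67, 23, 298]… (length divides ord_341(265)).
The orbit structure of x ↦ 265x mod 341: 22 orbits of sizes [30, 30, 30, 30, 30, 30, 30, 30, 30, 30, 30, 1, 1, 1, 1, 1, 1, 1, 1, 1, 1, 1].
n − c = 341 − 22 = 319; sign = (−1)^319 = -1.
Via Zolotarev, sign(π_{265}) = (265|341) = -1.

-1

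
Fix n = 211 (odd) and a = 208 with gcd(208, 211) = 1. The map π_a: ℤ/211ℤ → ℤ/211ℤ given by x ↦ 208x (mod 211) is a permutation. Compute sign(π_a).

+1

Trace 143: π^k(143) = [143, 204, 21, 148, 189, 66, 13] for k=0..6.
Cycle type of π: 105×2 + 1; total 3 cycles.
Σ(ℓ_i−1) = 211−3 = 208; sign = (−1)^208 = +1.
Zolotarev: (208|211) = +1, matching the cycle-count sign.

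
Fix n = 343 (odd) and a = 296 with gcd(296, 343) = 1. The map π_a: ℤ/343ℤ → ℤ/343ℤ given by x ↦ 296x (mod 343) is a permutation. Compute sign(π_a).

+1

Trace 148: π^k(148) = [148, 247, 53, 253, 114, 130, 64] for k=0..6.
Cycle type of π: 147×2 + 21×2 + 3×2 + 1; total 7 cycles.
With 7 cycles on 343 points, sign = (−1)^{343−7} = +1.
Via Zolotarev, sign(π_{296}) = (296|343) = +1.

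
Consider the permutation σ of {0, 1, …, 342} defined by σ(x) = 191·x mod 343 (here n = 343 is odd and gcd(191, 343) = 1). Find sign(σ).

Start at x=81: 81 → 36 → 16 → 312 → 253 → 303 → 249 → … (one orbit).
π_191 has 7 disjoint cycles with lengths [147, 147, 21, 21, 3, 3, 1] on {0,…,342}.
Σ(ℓ_i−1) = 343−7 = 336; sign = (−1)^336 = +1.
Zolotarev: (191|343) = +1, matching the cycle-count sign.

+1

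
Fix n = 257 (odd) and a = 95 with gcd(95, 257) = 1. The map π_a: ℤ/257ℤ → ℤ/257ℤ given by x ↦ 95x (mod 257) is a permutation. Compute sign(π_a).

+1

Orbit of 222 under x↦95x: [222, 16, 235, 223, 111, 8, 246]… (length divides ord_257(95)).
The orbit structure of x ↦ 95x mod 257: 5 orbits of sizes [64, 64, 64, 64, 1].
5 cycles on 257: each ℓ→(−1)^(ℓ−1), product (−1)^252 = +1.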